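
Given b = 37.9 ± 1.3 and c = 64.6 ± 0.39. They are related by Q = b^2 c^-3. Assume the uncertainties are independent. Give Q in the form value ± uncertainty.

0.00533 ± 0.000378

Q is a product of powers, so relative uncertainties combine in quadrature:
  (2·δb/b)² = (2×0.0343)² = 0.00471;  (-3·δc/c)² = (-3×0.00604)² = 0.000328
δQ/Q = √(0.00503) = 0.0710
Q = 0.00533, so δQ = 0.0710 × 0.00533 = 0.000378.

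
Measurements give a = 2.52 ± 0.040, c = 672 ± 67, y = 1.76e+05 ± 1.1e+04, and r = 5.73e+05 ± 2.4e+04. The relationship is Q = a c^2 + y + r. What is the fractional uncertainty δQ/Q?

Let p = a·c^2 = 1.14e+06. δp/p = √((1·δa/a)² + (2·δc/c)²) = √(0.000252 + 0.0398) = 0.200, so δp = 2.28e+05.
Q = p + y + r: δQ = √(δp² + δy² + δr²) = √(5.18e+10 + 1.21e+08 + 5.76e+08) = 2.29e+05
Q = 1.89e+06, so δQ/Q = 2.29e+05/1.89e+06 = 0.121.

0.121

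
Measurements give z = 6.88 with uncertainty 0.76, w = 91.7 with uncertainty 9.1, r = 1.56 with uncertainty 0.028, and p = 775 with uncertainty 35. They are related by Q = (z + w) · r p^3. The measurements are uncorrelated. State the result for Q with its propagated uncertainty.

Let u = z + w = 98.6. δu = √(δz² + δw²) = √(0.578 + 82.8) = 9.13, so δu/u = 0.0926.
Q is then a monomial in u, r, p:
δQ/Q = √((δu/u)² + (1·δr/r)² + (3·δp/p)²) = √(0.00858 + 0.000322 + 0.0184) = 0.165
Q = 7.16e+10, so δQ = 0.165 × 7.16e+10 = 1.18e+10.

(7.16 ± 1.18) × 10^10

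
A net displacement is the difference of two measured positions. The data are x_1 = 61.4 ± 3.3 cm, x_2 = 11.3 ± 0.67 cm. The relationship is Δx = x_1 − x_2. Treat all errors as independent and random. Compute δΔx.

3.37 cm

Δx is a linear combination, so absolute uncertainties add in quadrature:
  (δx_1)² = 10.9;  (δx_2)² = 0.449
δΔx = √(11.3) = 3.37 cm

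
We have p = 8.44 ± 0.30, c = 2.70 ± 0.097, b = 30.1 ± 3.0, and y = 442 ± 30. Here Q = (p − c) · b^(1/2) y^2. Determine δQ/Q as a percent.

15.5%

Let u = p − c = 5.74. δu = √(δp² + δc²) = √(0.0900 + 0.00941) = 0.315, so δu/u = 0.0549.
Q is then a monomial in u, b, y:
δQ/Q = √((δu/u)² + (½·δb/b)² + (2·δy/y)²) = √(0.00302 + 0.00248 + 0.0184) = 0.155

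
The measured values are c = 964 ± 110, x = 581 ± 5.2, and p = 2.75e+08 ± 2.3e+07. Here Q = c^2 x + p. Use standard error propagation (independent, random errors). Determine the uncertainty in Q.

Let w = c^2·x = 5.4e+08. δw/w = √((2·δc/c)² + (1·δx/x)²) = √(0.0521 + 8.01e-05) = 0.228, so δw = 1.23e+08.
Q = w + p: δQ = √(δw² + δp²) = √(1.52e+16 + 5.29e+14) = 1.25e+08

1.25e+08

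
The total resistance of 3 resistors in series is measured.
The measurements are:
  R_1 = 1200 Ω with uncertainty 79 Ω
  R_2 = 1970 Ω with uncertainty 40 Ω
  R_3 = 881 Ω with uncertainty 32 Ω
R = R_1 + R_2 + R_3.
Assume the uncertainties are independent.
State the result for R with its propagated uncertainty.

4050 ± 94.2 Ω

Absolute uncertainties add in quadrature for a linear combination:
  (δR_1)² = 6240;  (δR_2)² = 1600;  (δR_3)² = 1020
δR = √(8860) = 94.2 Ω
R = 4050 Ω.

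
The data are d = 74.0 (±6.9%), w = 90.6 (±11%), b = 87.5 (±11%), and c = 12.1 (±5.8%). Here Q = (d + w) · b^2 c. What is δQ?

Let u = d + w = 165. δu = √(δd² + δw²) = √(26.1 + 99.3) = 11.2, so δu/u = 0.0680.
Q is then a monomial in u, b, c:
δQ/Q = √((δu/u)² + (2·δb/b)² + (1·δc/c)²) = √(0.00463 + 0.0484 + 0.00336) = 0.237
Q = 1.52e+07, so δQ = 0.237 × 1.52e+07 = 3.62e+06.

3.62e+06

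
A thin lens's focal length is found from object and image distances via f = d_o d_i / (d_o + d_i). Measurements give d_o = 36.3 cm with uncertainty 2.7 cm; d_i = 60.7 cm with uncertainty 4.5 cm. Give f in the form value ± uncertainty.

22.7 ± 1.23 cm

∂f/∂d_o = (d_i/(d_o+d_i))² = 0.392;  ∂f/∂d_i = (d_o/(d_o+d_i))² = 0.140
δf = √((∂f/∂d_o · δd_o)² + (∂f/∂d_i · δd_i)²) = √(1.12 + 0.397) = 1.23 cm
f = 22.7 cm.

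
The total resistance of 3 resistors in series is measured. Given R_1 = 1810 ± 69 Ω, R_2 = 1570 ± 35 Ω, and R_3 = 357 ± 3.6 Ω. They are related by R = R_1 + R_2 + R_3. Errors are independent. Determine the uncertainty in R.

R is a linear combination, so absolute uncertainties add in quadrature:
  (δR_1)² = 4760;  (δR_2)² = 1220;  (δR_3)² = 13.0
δR = √(6000) = 77.5 Ω

77.5 Ω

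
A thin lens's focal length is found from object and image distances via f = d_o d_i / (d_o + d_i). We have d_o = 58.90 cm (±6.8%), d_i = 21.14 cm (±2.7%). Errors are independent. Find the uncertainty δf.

∂f/∂d_o = (d_i/(d_o+d_i))² = 0.0698;  ∂f/∂d_i = (d_o/(d_o+d_i))² = 0.542
δf = √((∂f/∂d_o · δd_o)² + (∂f/∂d_i · δd_i)²) = √(0.0781 + 0.0955) = 0.417 cm

0.417 cm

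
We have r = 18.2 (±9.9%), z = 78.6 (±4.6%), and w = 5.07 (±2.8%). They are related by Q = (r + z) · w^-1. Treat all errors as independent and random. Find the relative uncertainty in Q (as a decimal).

Let u = r + z = 96.8. δu = √(δr² + δz²) = √(3.25 + 13.1) = 4.04, so δu/u = 0.0417.
Q is then a monomial in u, w:
δQ/Q = √((δu/u)² + (-1·δw/w)²) = √(0.00174 + 0.000784) = 0.0503

0.0503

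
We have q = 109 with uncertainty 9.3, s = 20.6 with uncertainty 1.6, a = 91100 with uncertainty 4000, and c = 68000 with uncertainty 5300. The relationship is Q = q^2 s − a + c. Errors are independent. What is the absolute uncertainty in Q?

46400

Let p = q^2·s = 2.45e+05. δp/p = √((2·δq/q)² + (1·δs/s)²) = √(0.0291 + 0.00603) = 0.187, so δp = 45900.
Q = p − a + c: δQ = √(δp² + δa² + δc²) = √(2.11e+09 + 1.6e+07 + 2.81e+07) = 46400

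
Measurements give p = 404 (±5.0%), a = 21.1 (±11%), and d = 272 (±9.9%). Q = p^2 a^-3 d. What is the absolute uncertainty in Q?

For a monomial Q ∝ p^2, a^-3, d, fractional errors add in quadrature:
  (2·δp/p)² = (2×0.0500)² = 0.0100;  (-3·δa/a)² = (-3×0.110)² = 0.109;  (1·δd/d)² = (1×0.0990)² = 0.00980
δQ/Q = √(0.129) = 0.359
Q = 4730, so δQ = 0.359 × 4730 = 1700.

1700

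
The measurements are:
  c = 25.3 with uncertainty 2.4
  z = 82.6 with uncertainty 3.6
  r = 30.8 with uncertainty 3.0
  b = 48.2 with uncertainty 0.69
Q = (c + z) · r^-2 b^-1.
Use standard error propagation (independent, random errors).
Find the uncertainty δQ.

Let u = c + z = 108. δu = √(δc² + δz²) = √(5.76 + 13.0) = 4.33, so δu/u = 0.0401.
Q is then a monomial in u, r, b:
δQ/Q = √((δu/u)² + (-2·δr/r)² + (-1·δb/b)²) = √(0.00161 + 0.0379 + 0.000205) = 0.199
Q = 0.00236, so δQ = 0.199 × 0.00236 = 0.000471.

0.000471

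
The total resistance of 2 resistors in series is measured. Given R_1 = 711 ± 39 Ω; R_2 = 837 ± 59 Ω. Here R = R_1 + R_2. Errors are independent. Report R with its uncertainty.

Absolute uncertainties add in quadrature for a linear combination:
  (δR_1)² = 1520;  (δR_2)² = 3480
δR = √(5000) = 70.7 Ω
R = 1550 Ω.

1550 ± 70.7 Ω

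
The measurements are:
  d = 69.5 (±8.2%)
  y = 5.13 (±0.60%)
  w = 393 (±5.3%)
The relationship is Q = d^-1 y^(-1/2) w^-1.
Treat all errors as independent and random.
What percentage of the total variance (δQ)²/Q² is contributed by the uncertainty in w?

(δQ/Q)² = (-1·δd/d)² + (−½·δy/y)² + (-1·δw/w)²
  d term: (-1×0.0820)² = 0.00672
  y term: (-0.5×0.00600)² = 9e-06
  w term: (-1×0.0530)² = 0.00281
Total = 0.00954. Share from w = 0.00281/0.00954 = 0.294.

29.4%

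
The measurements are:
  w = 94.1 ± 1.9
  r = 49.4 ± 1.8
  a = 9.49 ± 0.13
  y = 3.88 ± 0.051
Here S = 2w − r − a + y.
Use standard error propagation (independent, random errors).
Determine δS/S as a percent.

3.16%

Each term contributes (cᵢ δxᵢ)² to (δS)²:
  (2·δw)² = 14.4;  (δr)² = 3.24;  (δa)² = 0.0169;  (δy)² = 0.00260
δS = √(17.7) = 4.21
S = 133, so δS/S = 4.21/133 = 0.0316.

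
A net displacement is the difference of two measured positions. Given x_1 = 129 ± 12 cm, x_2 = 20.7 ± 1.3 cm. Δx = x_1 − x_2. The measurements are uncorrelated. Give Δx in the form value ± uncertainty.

Absolute uncertainties add in quadrature for a linear combination:
  (δx_1)² = 144;  (δx_2)² = 1.69
δΔx = √(146) = 12.1 cm
Δx = 108 cm.

108 ± 12.1 cm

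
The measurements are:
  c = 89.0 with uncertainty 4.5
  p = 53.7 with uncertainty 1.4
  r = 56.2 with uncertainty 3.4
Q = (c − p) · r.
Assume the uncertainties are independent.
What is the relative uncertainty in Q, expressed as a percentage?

Let u = c − p = 35.3. δu = √(δc² + δp²) = √(20.2 + 1.96) = 4.71, so δu/u = 0.134.
Q is then a monomial in u, r:
δQ/Q = √((δu/u)² + (1·δr/r)²) = √(0.0178 + 0.00366) = 0.147

14.7%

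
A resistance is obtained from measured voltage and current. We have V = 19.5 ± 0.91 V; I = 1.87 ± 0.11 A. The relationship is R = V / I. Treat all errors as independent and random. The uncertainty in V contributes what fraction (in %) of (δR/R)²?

(δR/R)² = (1·δV/V)² + (-1·δI/I)²
  V term: (1×0.0467)² = 0.00218
  I term: (-1×0.0588)² = 0.00346
Total = 0.00564. Share from V = 0.00218/0.00564 = 0.386.

38.6%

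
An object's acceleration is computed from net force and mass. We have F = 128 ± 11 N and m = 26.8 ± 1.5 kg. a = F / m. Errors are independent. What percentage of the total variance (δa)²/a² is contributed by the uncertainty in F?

(δa/a)² = (1·δF/F)² + (-1·δm/m)²
  F term: (1×0.0859)² = 0.00739
  m term: (-1×0.0560)² = 0.00313
Total = 0.0105. Share from F = 0.00739/0.0105 = 0.702.

70.2%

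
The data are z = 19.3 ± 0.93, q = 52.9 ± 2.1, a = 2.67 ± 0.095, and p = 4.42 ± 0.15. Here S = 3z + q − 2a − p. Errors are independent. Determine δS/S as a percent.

3.46%

For a sum/difference, combine absolute errors in quadrature:
  (3·δz)² = 7.78;  (δq)² = 4.41;  (2·δa)² = 0.0361;  (δp)² = 0.0225
δS = √(12.3) = 3.50
S = 101, so δS/S = 3.50/101 = 0.0346.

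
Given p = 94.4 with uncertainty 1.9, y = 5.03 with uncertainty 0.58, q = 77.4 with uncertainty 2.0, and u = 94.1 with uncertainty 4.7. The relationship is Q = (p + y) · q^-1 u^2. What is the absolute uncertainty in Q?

1200

Let w = p + y = 99.4. δw = √(δp² + δy²) = √(3.61 + 0.336) = 1.99, so δw/w = 0.0200.
Q is then a monomial in w, q, u:
δQ/Q = √((δw/w)² + (-1·δq/q)² + (2·δu/u)²) = √(0.000399 + 0.000668 + 0.00998) = 0.105
Q = 11400, so δQ = 0.105 × 11400 = 1200.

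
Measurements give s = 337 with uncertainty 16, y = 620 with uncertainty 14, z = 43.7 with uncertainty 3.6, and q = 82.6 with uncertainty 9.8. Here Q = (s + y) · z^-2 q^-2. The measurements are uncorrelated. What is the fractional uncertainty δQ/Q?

0.290

Let u = s + y = 957. δu = √(δs² + δy²) = √(256 + 196) = 21.3, so δu/u = 0.0222.
Q is then a monomial in u, z, q:
δQ/Q = √((δu/u)² + (-2·δz/z)² + (-2·δq/q)²) = √(0.000494 + 0.0271 + 0.0563) = 0.290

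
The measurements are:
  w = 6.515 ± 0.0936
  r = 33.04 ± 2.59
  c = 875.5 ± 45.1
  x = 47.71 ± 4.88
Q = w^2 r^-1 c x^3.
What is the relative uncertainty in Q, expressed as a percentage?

Products/powers → add relative errors in quadrature, weighted by exponent:
  (2·δw/w)² = (2×0.0144)² = 0.000826;  (-1·δr/r)² = (-1×0.0784)² = 0.00614;  (1·δc/c)² = (1×0.0515)² = 0.00265;  (3·δx/x)² = (3×0.102)² = 0.0942
δQ/Q = √(0.104) = 0.322

32.2%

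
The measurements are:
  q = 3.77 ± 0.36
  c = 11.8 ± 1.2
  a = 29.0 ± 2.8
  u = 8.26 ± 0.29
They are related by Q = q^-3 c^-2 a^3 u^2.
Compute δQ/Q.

0.461

Since Q is a product/quotient, work with relative uncertainties:
  (-3·δq/q)² = (-3×0.0955)² = 0.0821;  (-2·δc/c)² = (-2×0.102)² = 0.0414;  (3·δa/a)² = (3×0.0966)² = 0.0839;  (2·δu/u)² = (2×0.0351)² = 0.00493
δQ/Q = √(0.212) = 0.461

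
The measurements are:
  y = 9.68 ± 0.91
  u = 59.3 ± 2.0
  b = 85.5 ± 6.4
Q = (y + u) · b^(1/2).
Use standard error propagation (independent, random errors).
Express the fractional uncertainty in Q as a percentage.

4.91%

Let w = y + u = 69.0. δw = √(δy² + δu²) = √(0.828 + 4.00) = 2.20, so δw/w = 0.0319.
Q is then a monomial in w, b:
δQ/Q = √((δw/w)² + (½·δb/b)²) = √(0.00101 + 0.00140) = 0.0491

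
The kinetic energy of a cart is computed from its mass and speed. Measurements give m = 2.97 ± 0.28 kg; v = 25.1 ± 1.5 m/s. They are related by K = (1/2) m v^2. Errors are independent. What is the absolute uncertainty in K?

142 J

Relative error in a monomial: (δK/K)² = Σ (nᵢ · δxᵢ/xᵢ)².
  (1·δm/m)² = (1×0.0943)² = 0.00889;  (2·δv/v)² = (2×0.0598)² = 0.0143
δK/K = √(0.0232) = 0.152
K = 936 J, so δK = 0.152 × 936 = 142 J.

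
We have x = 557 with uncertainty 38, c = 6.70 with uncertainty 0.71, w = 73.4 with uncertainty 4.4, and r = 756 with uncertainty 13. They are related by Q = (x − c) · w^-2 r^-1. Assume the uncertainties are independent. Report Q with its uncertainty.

Let u = x − c = 550. δu = √(δx² + δc²) = √(1440 + 0.504) = 38.0, so δu/u = 0.0691.
Q is then a monomial in u, w, r:
δQ/Q = √((δu/u)² + (-2·δw/w)² + (-1·δr/r)²) = √(0.00477 + 0.0144 + 0.000296) = 0.139
Q = 0.000135, so δQ = 0.139 × 0.000135 = 1.88e-05.

(1.35 ± 0.188) × 10^-4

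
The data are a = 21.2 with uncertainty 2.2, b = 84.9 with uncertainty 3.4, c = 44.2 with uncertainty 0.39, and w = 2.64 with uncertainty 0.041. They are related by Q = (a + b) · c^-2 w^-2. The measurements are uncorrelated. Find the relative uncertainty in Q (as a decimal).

0.0523

Let u = a + b = 106. δu = √(δa² + δb²) = √(4.84 + 11.6) = 4.05, so δu/u = 0.0382.
Q is then a monomial in u, c, w:
δQ/Q = √((δu/u)² + (-2·δc/c)² + (-2·δw/w)²) = √(0.00146 + 0.000311 + 0.000965) = 0.0523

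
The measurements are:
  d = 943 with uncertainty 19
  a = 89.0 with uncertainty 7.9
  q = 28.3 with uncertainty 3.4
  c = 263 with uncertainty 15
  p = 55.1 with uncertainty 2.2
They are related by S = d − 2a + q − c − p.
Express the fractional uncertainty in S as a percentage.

S is a linear combination, so absolute uncertainties add in quadrature:
  (δd)² = 361;  (2·δa)² = 250;  (δq)² = 11.6;  (δc)² = 225;  (δp)² = 4.84
δS = √(852) = 29.2
S = 475, so δS/S = 29.2/475 = 0.0614.

6.14%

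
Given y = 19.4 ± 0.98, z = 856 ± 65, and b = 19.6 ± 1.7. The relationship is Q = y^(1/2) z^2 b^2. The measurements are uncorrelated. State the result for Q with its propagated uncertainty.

(1.24 ± 0.288) × 10^9

Products/powers → add relative errors in quadrature, weighted by exponent:
  (½·δy/y)² = (0.5×0.0505)² = 0.000638;  (2·δz/z)² = (2×0.0759)² = 0.0231;  (2·δb/b)² = (2×0.0867)² = 0.0301
δQ/Q = √(0.0538) = 0.232
Q = 1.24e+09, so δQ = 0.232 × 1.24e+09 = 2.88e+08.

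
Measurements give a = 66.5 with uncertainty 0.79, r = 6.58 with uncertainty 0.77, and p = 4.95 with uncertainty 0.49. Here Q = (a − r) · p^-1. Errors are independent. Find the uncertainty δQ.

Let u = a − r = 59.9. δu = √(δa² + δr²) = √(0.624 + 0.593) = 1.10, so δu/u = 0.0184.
Q is then a monomial in u, p:
δQ/Q = √((δu/u)² + (-1·δp/p)²) = √(0.000339 + 0.00980) = 0.101
Q = 12.1, so δQ = 0.101 × 12.1 = 1.22.

1.22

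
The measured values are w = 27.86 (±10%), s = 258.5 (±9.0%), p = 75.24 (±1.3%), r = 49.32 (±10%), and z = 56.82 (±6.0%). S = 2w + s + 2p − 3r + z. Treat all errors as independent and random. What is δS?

28.4

Absolute uncertainties add in quadrature for a linear combination:
  (2·δw)² = 31.0;  (δs)² = 541;  (2·δp)² = 3.83;  (3·δr)² = 219;  (δz)² = 11.6
δS = √(807) = 28.4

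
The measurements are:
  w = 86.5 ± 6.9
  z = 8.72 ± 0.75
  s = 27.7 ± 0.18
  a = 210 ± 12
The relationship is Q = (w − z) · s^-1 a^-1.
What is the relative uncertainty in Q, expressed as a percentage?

10.6%

Let u = w − z = 77.8. δu = √(δw² + δz²) = √(47.6 + 0.562) = 6.94, so δu/u = 0.0892.
Q is then a monomial in u, s, a:
δQ/Q = √((δu/u)² + (-1·δs/s)² + (-1·δa/a)²) = √(0.00796 + 4.22e-05 + 0.00327) = 0.106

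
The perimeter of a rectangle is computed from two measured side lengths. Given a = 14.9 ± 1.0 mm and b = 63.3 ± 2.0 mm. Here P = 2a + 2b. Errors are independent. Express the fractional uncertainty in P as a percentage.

2.86%

Sums and differences: (δP)² = Σ (cᵢ δxᵢ)².
  (2·δa)² = 4.00;  (2·δb)² = 16.0
δP = √(20.0) = 4.47 mm
P = 156 mm, so δP/P = 4.47/156 = 0.0286.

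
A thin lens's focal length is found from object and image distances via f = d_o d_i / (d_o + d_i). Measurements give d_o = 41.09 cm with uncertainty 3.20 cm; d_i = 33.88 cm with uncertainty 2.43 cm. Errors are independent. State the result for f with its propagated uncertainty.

∂f/∂d_o = (d_i/(d_o+d_i))² = 0.204;  ∂f/∂d_i = (d_o/(d_o+d_i))² = 0.300
δf = √((∂f/∂d_o · δd_o)² + (∂f/∂d_i · δd_i)²) = √(0.427 + 0.533) = 0.980 cm
f = 18.57 cm.

18.57 ± 0.980 cm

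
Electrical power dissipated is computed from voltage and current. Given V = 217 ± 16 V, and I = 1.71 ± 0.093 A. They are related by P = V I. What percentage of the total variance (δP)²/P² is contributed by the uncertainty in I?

35.2%

(δP/P)² = (1·δV/V)² + (1·δI/I)²
  V term: (1×0.0737)² = 0.00544
  I term: (1×0.0544)² = 0.00296
Total = 0.00839. Share from I = 0.00296/0.00839 = 0.352.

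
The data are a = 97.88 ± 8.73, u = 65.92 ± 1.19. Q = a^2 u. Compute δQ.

1.13e+05

Each factor contributes (exponent × relative error)² to (δQ/Q)²:
  (2·δa/a)² = (2×0.0892)² = 0.0318;  (1·δu/u)² = (1×0.0181)² = 0.000326
δQ/Q = √(0.0321) = 0.179
Q = 631500, so δQ = 0.179 × 631500 = 1.13e+05.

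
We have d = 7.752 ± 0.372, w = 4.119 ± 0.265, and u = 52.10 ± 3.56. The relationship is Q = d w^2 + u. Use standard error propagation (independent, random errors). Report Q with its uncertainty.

183.6 ± 18.4

Let p = d·w^2 = 131.5. δp/p = √((1·δd/d)² + (2·δw/w)²) = √(0.00230 + 0.0166) = 0.137, so δp = 18.1.
Q = p + u: δQ = √(δp² + δu²) = √(326 + 12.7) = 18.4
Q = 183.6.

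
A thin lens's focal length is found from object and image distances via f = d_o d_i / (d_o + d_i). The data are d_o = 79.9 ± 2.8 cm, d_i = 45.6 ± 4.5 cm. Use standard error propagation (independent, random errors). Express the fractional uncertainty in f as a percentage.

∂f/∂d_o = (d_i/(d_o+d_i))² = 0.132;  ∂f/∂d_i = (d_o/(d_o+d_i))² = 0.405
δf = √((∂f/∂d_o · δd_o)² + (∂f/∂d_i · δd_i)²) = √(0.137 + 3.33) = 1.86 cm
f = 29.0 cm, so δf/f = 1.86/29.0 = 0.0641.

6.41%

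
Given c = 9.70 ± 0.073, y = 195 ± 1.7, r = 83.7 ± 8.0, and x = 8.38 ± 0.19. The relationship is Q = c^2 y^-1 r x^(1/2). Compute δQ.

11.4

For a monomial Q ∝ c^2, y^-1, r, x^(1/2), fractional errors add in quadrature:
  (2·δc/c)² = (2×0.00753)² = 0.000227;  (-1·δy/y)² = (-1×0.00872)² = 7.6e-05;  (1·δr/r)² = (1×0.0956)² = 0.00914;  (½·δx/x)² = (0.5×0.0227)² = 0.000129
δQ/Q = √(0.00957) = 0.0978
Q = 117, so δQ = 0.0978 × 117 = 11.4.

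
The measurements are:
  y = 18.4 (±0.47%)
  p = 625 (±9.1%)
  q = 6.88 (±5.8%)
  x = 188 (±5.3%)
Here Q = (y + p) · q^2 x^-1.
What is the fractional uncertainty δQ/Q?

0.155

Let u = y + p = 643. δu = √(δy² + δp²) = √(0.00748 + 3230) = 56.9, so δu/u = 0.0884.
Q is then a monomial in u, q, x:
δQ/Q = √((δu/u)² + (2·δq/q)² + (-1·δx/x)²) = √(0.00781 + 0.0135 + 0.00281) = 0.155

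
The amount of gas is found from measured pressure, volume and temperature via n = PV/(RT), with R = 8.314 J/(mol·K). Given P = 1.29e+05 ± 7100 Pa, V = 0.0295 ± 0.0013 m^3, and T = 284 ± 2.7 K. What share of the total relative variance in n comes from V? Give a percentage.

(δn/n)² = (1·δP/P)² + (1·δV/V)² + (-1·δT/T)²
  P term: (1×0.0550)² = 0.00303
  V term: (1×0.0441)² = 0.00194
  T term: (-1×0.00951)² = 9.04e-05
Total = 0.00506. Share from V = 0.00194/0.00506 = 0.384.

38.4%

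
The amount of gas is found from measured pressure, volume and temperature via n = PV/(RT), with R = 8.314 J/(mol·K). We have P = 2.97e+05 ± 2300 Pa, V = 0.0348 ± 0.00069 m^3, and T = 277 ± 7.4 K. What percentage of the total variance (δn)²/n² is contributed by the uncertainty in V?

(δn/n)² = (1·δP/P)² + (1·δV/V)² + (-1·δT/T)²
  P term: (1×0.00774)² = 6e-05
  V term: (1×0.0198)² = 0.000393
  T term: (-1×0.0267)² = 0.000714
Total = 0.00117. Share from V = 0.000393/0.00117 = 0.337.

33.7%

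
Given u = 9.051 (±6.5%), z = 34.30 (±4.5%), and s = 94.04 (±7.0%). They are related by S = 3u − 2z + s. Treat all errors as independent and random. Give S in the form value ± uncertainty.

52.59 ± 7.48

For a sum/difference, combine absolute errors in quadrature:
  (3·δu)² = 3.12;  (2·δz)² = 9.53;  (δs)² = 43.3
δS = √(56.0) = 7.48
S = 52.59.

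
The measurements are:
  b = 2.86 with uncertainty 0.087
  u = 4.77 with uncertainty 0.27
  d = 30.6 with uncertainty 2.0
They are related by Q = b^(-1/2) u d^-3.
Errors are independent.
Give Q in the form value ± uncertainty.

Products/powers → add relative errors in quadrature, weighted by exponent:
  (−½·δb/b)² = (-0.5×0.0304)² = 0.000231;  (1·δu/u)² = (1×0.0566)² = 0.00320;  (-3·δd/d)² = (-3×0.0654)² = 0.0384
δQ/Q = √(0.0419) = 0.205
Q = 9.84e-05, so δQ = 0.205 × 9.84e-05 = 2.01e-05.

(9.84 ± 2.01) × 10^-5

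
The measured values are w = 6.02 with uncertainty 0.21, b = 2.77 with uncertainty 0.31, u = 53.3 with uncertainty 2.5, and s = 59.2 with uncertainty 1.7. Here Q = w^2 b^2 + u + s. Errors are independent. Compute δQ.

Let p = w^2·b^2 = 278. δp/p = √((2·δw/w)² + (2·δb/b)²) = √(0.00487 + 0.0501) = 0.234, so δp = 65.2.
Q = p + u + s: δQ = √(δp² + δu² + δs²) = √(4250 + 6.25 + 2.89) = 65.3

65.3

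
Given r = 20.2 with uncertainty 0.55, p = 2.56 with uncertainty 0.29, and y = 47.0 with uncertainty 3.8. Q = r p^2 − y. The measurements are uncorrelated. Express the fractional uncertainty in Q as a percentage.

35.7%

Let w = r·p^2 = 132. δw/w = √((1·δr/r)² + (2·δp/p)²) = √(0.000741 + 0.0513) = 0.228, so δw = 30.2.
Q = w − y: δQ = √(δw² + δy²) = √(913 + 14.4) = 30.4
Q = 85.4, so δQ/Q = 30.4/85.4 = 0.357.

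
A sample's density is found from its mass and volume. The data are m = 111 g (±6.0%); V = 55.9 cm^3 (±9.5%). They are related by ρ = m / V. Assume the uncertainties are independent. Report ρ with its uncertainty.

Each factor contributes (exponent × relative error)² to (δρ/ρ)²:
  (1·δm/m)² = (1×0.0600)² = 0.00360;  (-1·δV/V)² = (-1×0.0950)² = 0.00903
δρ/ρ = √(0.0126) = 0.112
ρ = 1.99 g/cm^3, so δρ = 0.112 × 1.99 = 0.223 g/cm^3.

1.99 ± 0.223 g/cm^3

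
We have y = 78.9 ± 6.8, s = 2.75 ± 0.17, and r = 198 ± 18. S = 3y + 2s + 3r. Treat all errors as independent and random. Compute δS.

57.7

S is a linear combination, so absolute uncertainties add in quadrature:
  (3·δy)² = 416;  (2·δs)² = 0.116;  (3·δr)² = 2920
δS = √(3330) = 57.7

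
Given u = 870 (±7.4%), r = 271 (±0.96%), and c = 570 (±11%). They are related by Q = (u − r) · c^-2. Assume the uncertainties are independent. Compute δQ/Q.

0.245

Let w = u − r = 599. δw = √(δu² + δr²) = √(4140 + 6.77) = 64.4, so δw/w = 0.108.
Q is then a monomial in w, c:
δQ/Q = √((δw/w)² + (-2·δc/c)²) = √(0.0116 + 0.0484) = 0.245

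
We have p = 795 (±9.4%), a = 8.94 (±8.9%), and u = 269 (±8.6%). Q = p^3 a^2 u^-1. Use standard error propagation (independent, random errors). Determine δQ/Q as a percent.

34.4%

Relative error in a monomial: (δQ/Q)² = Σ (nᵢ · δxᵢ/xᵢ)².
  (3·δp/p)² = (3×0.0940)² = 0.0795;  (2·δa/a)² = (2×0.0890)² = 0.0317;  (-1·δu/u)² = (-1×0.0860)² = 0.00740
δQ/Q = √(0.119) = 0.344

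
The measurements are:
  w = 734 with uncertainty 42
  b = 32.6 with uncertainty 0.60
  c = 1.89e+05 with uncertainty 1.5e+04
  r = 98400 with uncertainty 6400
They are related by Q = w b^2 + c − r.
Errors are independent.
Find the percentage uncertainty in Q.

Let p = w·b^2 = 7.8e+05. δp/p = √((1·δw/w)² + (2·δb/b)²) = √(0.00327 + 0.00135) = 0.0680, so δp = 53100.
Q = p + c − r: δQ = √(δp² + δc² + δr²) = √(2.82e+09 + 2.25e+08 + 4.1e+07) = 55500
Q = 8.71e+05, so δQ/Q = 55500/8.71e+05 = 0.0638.

6.38%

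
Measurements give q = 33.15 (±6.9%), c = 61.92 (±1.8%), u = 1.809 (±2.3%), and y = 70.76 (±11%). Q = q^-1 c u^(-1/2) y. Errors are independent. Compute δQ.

Q is a product of powers, so relative uncertainties combine in quadrature:
  (-1·δq/q)² = (-1×0.0690)² = 0.00476;  (1·δc/c)² = (1×0.0180)² = 0.000324;  (−½·δu/u)² = (-0.5×0.0230)² = 0.000132;  (1·δy/y)² = (1×0.110)² = 0.0121
δQ/Q = √(0.0173) = 0.132
Q = 98.27, so δQ = 0.132 × 98.27 = 12.9.

12.9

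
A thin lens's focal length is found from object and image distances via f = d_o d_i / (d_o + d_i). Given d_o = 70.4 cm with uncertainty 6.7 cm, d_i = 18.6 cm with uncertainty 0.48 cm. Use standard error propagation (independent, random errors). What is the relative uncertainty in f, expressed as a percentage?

∂f/∂d_o = (d_i/(d_o+d_i))² = 0.0437;  ∂f/∂d_i = (d_o/(d_o+d_i))² = 0.626
δf = √((∂f/∂d_o · δd_o)² + (∂f/∂d_i · δd_i)²) = √(0.0856 + 0.0902) = 0.419 cm
f = 14.7 cm, so δf/f = 0.419/14.7 = 0.0285.

2.85%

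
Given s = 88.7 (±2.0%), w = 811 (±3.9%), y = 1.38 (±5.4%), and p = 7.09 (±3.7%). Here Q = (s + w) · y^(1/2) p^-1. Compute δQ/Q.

0.0578

Let u = s + w = 900. δu = √(δs² + δw²) = √(3.15 + 1000) = 31.7, so δu/u = 0.0352.
Q is then a monomial in u, y, p:
δQ/Q = √((δu/u)² + (½·δy/y)² + (-1·δp/p)²) = √(0.00124 + 0.000729 + 0.00137) = 0.0578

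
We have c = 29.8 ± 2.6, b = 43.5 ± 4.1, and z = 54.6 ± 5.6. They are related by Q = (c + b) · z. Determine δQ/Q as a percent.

12.2%

Let u = c + b = 73.3. δu = √(δc² + δb²) = √(6.76 + 16.8) = 4.85, so δu/u = 0.0662.
Q is then a monomial in u, z:
δQ/Q = √((δu/u)² + (1·δz/z)²) = √(0.00439 + 0.0105) = 0.122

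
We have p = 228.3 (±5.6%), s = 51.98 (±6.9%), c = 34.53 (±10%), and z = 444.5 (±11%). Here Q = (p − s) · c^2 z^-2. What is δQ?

0.326

Let u = p − s = 176.3. δu = √(δp² + δs²) = √(163 + 12.9) = 13.3, so δu/u = 0.0753.
Q is then a monomial in u, c, z:
δQ/Q = √((δu/u)² + (2·δc/c)² + (-2·δz/z)²) = √(0.00567 + 0.0400 + 0.0484) = 0.307
Q = 1.064, so δQ = 0.307 × 1.064 = 0.326.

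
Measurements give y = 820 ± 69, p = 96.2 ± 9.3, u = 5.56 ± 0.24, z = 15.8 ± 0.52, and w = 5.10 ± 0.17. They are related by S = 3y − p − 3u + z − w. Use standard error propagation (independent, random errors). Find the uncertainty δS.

207

Each term contributes (cᵢ δxᵢ)² to (δS)²:
  (3·δy)² = 42800;  (δp)² = 86.5;  (3·δu)² = 0.518;  (δz)² = 0.270;  (δw)² = 0.0289
δS = √(42900) = 207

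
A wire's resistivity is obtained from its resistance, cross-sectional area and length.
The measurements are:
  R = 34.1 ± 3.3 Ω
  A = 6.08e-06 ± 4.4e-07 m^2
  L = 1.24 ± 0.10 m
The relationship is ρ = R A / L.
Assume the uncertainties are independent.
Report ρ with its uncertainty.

(1.67 ± 0.243) × 10^-4 Ω·m

Each factor contributes (exponent × relative error)² to (δρ/ρ)²:
  (1·δR/R)² = (1×0.0968)² = 0.00937;  (1·δA/A)² = (1×0.0724)² = 0.00524;  (-1·δL/L)² = (-1×0.0806)² = 0.00650
δρ/ρ = √(0.0211) = 0.145
ρ = 0.000167 Ω·m, so δρ = 0.145 × 0.000167 = 2.43e-05 Ω·m.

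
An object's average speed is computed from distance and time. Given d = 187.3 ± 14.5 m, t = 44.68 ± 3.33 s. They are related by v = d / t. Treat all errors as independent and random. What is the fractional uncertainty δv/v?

Since v is a product/quotient, work with relative uncertainties:
  (1·δd/d)² = (1×0.0774)² = 0.00599;  (-1·δt/t)² = (-1×0.0745)² = 0.00555
δv/v = √(0.0115) = 0.107

0.107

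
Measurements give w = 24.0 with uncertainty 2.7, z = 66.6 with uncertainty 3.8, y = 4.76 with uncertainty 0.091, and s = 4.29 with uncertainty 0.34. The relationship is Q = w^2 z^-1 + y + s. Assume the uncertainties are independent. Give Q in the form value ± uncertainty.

Let p = w^2·z^-1 = 8.65. δp/p = √((2·δw/w)² + (-1·δz/z)²) = √(0.0506 + 0.00326) = 0.232, so δp = 2.01.
Q = p + y + s: δQ = √(δp² + δy² + δs²) = √(4.03 + 0.00828 + 0.116) = 2.04
Q = 17.7.

17.7 ± 2.04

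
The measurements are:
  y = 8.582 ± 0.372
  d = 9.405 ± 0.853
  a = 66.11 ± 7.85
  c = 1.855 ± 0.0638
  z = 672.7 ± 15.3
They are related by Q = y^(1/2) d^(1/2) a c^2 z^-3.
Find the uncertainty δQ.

For a monomial Q ∝ y^(1/2), d^(1/2), a, c^2, z^-3, fractional errors add in quadrature:
  (½·δy/y)² = (0.5×0.0433)² = 0.000470;  (½·δd/d)² = (0.5×0.0907)² = 0.00206;  (1·δa/a)² = (1×0.119)² = 0.0141;  (2·δc/c)² = (2×0.0344)² = 0.00473;  (-3·δz/z)² = (-3×0.0227)² = 0.00466
δQ/Q = √(0.0260) = 0.161
Q = 6.714e-06, so δQ = 0.161 × 6.714e-06 = 1.08e-06.

1.08e-06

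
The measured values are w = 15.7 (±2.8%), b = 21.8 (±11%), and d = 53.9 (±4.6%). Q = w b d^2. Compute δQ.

Products/powers → add relative errors in quadrature, weighted by exponent:
  (1·δw/w)² = (1×0.0280)² = 0.000784;  (1·δb/b)² = (1×0.110)² = 0.0121;  (2·δd/d)² = (2×0.0460)² = 0.00846
δQ/Q = √(0.0213) = 0.146
Q = 9.94e+05, so δQ = 0.146 × 9.94e+05 = 1.45e+05.

1.45e+05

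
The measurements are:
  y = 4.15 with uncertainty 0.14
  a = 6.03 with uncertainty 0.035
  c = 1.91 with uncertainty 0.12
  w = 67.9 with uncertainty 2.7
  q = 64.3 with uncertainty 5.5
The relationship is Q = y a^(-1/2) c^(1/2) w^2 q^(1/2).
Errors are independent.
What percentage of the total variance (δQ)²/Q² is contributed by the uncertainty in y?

(δQ/Q)² = (1·δy/y)² + (−½·δa/a)² + (½·δc/c)² + (2·δw/w)² + (½·δq/q)²
  y term: (1×0.0337)² = 0.00114
  a term: (-0.5×0.00580)² = 8.42e-06
  c term: (0.5×0.0628)² = 0.000987
  w term: (2×0.0398)² = 0.00632
  q term: (0.5×0.0855)² = 0.00183
Total = 0.0103. Share from y = 0.00114/0.0103 = 0.111.

11.1%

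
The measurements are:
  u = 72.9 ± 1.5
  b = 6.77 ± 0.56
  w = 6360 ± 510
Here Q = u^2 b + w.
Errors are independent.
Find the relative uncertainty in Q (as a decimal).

Let p = u^2·b = 36000. δp/p = √((2·δu/u)² + (1·δb/b)²) = √(0.00169 + 0.00684) = 0.0924, so δp = 3320.
Q = p + w: δQ = √(δp² + δw²) = √(1.1e+07 + 2.6e+05) = 3360
Q = 42300, so δQ/Q = 3360/42300 = 0.0794.

0.0794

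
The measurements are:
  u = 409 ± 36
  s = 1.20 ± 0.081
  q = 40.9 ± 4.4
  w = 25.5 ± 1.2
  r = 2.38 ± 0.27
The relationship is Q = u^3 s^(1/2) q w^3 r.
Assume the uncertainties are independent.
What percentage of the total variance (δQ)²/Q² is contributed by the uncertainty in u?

60.5%

(δQ/Q)² = (3·δu/u)² + (½·δs/s)² + (1·δq/q)² + (3·δw/w)² + (1·δr/r)²
  u term: (3×0.0880)² = 0.0697
  s term: (0.5×0.0675)² = 0.00114
  q term: (1×0.108)² = 0.0116
  w term: (3×0.0471)² = 0.0199
  r term: (1×0.113)² = 0.0129
Total = 0.115. Share from u = 0.0697/0.115 = 0.605.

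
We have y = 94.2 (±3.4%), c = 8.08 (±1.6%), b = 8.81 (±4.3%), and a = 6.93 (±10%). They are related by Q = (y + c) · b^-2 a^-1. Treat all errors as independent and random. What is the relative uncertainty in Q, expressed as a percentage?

Let u = y + c = 102. δu = √(δy² + δc²) = √(10.3 + 0.0167) = 3.21, so δu/u = 0.0313.
Q is then a monomial in u, b, a:
δQ/Q = √((δu/u)² + (-2·δb/b)² + (-1·δa/a)²) = √(0.000982 + 0.00740 + 0.0100) = 0.136

13.6%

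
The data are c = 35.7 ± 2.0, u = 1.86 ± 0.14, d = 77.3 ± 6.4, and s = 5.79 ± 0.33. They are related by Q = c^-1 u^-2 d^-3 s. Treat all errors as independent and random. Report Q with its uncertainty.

For a monomial Q ∝ c^-1, u^-2, d^-3, s, fractional errors add in quadrature:
  (-1·δc/c)² = (-1×0.0560)² = 0.00314;  (-2·δu/u)² = (-2×0.0753)² = 0.0227;  (-3·δd/d)² = (-3×0.0828)² = 0.0617;  (1·δs/s)² = (1×0.0570)² = 0.00325
δQ/Q = √(0.0907) = 0.301
Q = 1.01e-07, so δQ = 0.301 × 1.01e-07 = 3.06e-08.

(1.01 ± 0.306) × 10^-7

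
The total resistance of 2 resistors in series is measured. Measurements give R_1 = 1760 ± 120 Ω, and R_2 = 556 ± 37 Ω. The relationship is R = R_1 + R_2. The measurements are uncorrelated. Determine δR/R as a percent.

5.42%

For a sum/difference, combine absolute errors in quadrature:
  (δR_1)² = 14400;  (δR_2)² = 1370
δR = √(15800) = 126 Ω
R = 2320 Ω, so δR/R = 126/2320 = 0.0542.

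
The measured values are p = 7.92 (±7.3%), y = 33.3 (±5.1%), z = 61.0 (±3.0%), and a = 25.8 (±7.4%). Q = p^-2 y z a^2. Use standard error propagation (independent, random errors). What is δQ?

4660

Relative error in a monomial: (δQ/Q)² = Σ (nᵢ · δxᵢ/xᵢ)².
  (-2·δp/p)² = (-2×0.0730)² = 0.0213;  (1·δy/y)² = (1×0.0510)² = 0.00260;  (1·δz/z)² = (1×0.0300)² = 0.000900;  (2·δa/a)² = (2×0.0740)² = 0.0219
δQ/Q = √(0.0467) = 0.216
Q = 21600, so δQ = 0.216 × 21600 = 4660.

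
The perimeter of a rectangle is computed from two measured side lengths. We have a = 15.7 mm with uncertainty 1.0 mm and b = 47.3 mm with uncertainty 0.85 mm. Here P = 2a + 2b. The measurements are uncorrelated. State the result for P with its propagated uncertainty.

126 ± 2.62 mm

Each term contributes (cᵢ δxᵢ)² to (δP)²:
  (2·δa)² = 4.00;  (2·δb)² = 2.89
δP = √(6.89) = 2.62 mm
P = 126 mm.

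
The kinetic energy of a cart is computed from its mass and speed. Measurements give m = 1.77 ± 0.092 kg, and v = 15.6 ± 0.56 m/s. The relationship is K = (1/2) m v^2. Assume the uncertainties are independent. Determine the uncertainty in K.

Relative error in a monomial: (δK/K)² = Σ (nᵢ · δxᵢ/xᵢ)².
  (1·δm/m)² = (1×0.0520)² = 0.00270;  (2·δv/v)² = (2×0.0359)² = 0.00515
δK/K = √(0.00786) = 0.0886
K = 215 J, so δK = 0.0886 × 215 = 19.1 J.

19.1 J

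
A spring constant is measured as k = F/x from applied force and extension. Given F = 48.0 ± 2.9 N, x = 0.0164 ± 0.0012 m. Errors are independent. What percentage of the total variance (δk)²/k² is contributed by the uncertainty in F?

40.5%

(δk/k)² = (1·δF/F)² + (-1·δx/x)²
  F term: (1×0.0604)² = 0.00365
  x term: (-1×0.0732)² = 0.00535
Total = 0.00900. Share from F = 0.00365/0.00900 = 0.405.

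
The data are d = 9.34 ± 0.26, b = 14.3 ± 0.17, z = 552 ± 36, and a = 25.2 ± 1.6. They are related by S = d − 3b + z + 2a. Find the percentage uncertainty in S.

6.35%

Each term contributes (cᵢ δxᵢ)² to (δS)²:
  (δd)² = 0.0676;  (3·δb)² = 0.260;  (δz)² = 1300;  (2·δa)² = 10.2
δS = √(1310) = 36.1
S = 569, so δS/S = 36.1/569 = 0.0635.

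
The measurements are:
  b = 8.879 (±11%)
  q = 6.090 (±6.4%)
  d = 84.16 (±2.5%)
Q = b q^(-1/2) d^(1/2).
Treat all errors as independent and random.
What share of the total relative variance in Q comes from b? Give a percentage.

(δQ/Q)² = (1·δb/b)² + (−½·δq/q)² + (½·δd/d)²
  b term: (1×0.110)² = 0.0121
  q term: (-0.5×0.0640)² = 0.00102
  d term: (0.5×0.0250)² = 0.000156
Total = 0.0133. Share from b = 0.0121/0.0133 = 0.911.

91.1%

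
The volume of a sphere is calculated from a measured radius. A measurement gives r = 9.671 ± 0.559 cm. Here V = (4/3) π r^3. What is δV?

V ∝ r^3, so δV/V = |3| · δr/r = 3 × 0.0578 = 0.173.
V = 3789 cm^3, so δV = 0.173 × 3789 = 657 cm^3.

657 cm^3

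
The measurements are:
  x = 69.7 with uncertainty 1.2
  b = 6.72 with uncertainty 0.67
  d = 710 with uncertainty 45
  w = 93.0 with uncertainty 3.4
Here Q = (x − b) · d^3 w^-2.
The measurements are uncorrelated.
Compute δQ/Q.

Let u = x − b = 63.0. δu = √(δx² + δb²) = √(1.44 + 0.449) = 1.37, so δu/u = 0.0218.
Q is then a monomial in u, d, w:
δQ/Q = √((δu/u)² + (3·δd/d)² + (-2·δw/w)²) = √(0.000476 + 0.0362 + 0.00535) = 0.205

0.205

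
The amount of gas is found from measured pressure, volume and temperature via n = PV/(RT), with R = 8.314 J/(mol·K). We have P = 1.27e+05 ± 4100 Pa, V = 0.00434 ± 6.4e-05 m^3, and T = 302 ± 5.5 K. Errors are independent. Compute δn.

0.00876 mol

n is a product of powers, so relative uncertainties combine in quadrature:
  (1·δP/P)² = (1×0.0323)² = 0.00104;  (1·δV/V)² = (1×0.0147)² = 0.000217;  (-1·δT/T)² = (-1×0.0182)² = 0.000332
δn/n = √(0.00159) = 0.0399
n = 0.220 mol, so δn = 0.0399 × 0.220 = 0.00876 mol.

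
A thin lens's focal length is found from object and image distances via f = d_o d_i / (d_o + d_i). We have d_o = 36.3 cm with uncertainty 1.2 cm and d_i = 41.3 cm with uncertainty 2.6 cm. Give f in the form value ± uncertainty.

∂f/∂d_o = (d_i/(d_o+d_i))² = 0.283;  ∂f/∂d_i = (d_o/(d_o+d_i))² = 0.219
δf = √((∂f/∂d_o · δd_o)² + (∂f/∂d_i · δd_i)²) = √(0.116 + 0.324) = 0.663 cm
f = 19.3 cm.

19.3 ± 0.663 cm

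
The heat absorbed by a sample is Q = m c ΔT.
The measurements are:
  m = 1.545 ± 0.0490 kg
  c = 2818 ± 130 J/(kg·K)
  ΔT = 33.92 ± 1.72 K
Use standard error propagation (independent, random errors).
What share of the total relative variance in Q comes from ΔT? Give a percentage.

(δQ/Q)² = (1·δm/m)² + (1·δc/c)² + (1·δΔT/ΔT)²
  m term: (1×0.0317)² = 0.00101
  c term: (1×0.0461)² = 0.00213
  ΔT term: (1×0.0507)² = 0.00257
Total = 0.00571. Share from ΔT = 0.00257/0.00571 = 0.451.

45.1%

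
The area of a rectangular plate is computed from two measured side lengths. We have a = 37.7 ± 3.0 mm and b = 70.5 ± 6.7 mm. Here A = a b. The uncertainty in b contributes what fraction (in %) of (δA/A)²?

58.8%

(δA/A)² = (1·δa/a)² + (1·δb/b)²
  a term: (1×0.0796)² = 0.00633
  b term: (1×0.0950)² = 0.00903
Total = 0.0154. Share from b = 0.00903/0.0154 = 0.588.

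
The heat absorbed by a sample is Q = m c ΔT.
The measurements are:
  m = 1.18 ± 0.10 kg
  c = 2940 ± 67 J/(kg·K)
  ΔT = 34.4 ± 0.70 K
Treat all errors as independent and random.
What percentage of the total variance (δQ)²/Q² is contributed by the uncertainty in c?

(δQ/Q)² = (1·δm/m)² + (1·δc/c)² + (1·δΔT/ΔT)²
  m term: (1×0.0847)² = 0.00718
  c term: (1×0.0228)² = 0.000519
  ΔT term: (1×0.0203)² = 0.000414
Total = 0.00812. Share from c = 0.000519/0.00812 = 0.0640.

6.40%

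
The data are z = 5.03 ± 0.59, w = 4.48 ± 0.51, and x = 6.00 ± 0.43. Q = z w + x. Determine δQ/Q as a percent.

13.0%

Let p = z·w = 22.5. δp/p = √((1·δz/z)² + (1·δw/w)²) = √(0.0138 + 0.0130) = 0.163, so δp = 3.68.
Q = p + x: δQ = √(δp² + δx²) = √(13.6 + 0.185) = 3.71
Q = 28.5, so δQ/Q = 3.71/28.5 = 0.130.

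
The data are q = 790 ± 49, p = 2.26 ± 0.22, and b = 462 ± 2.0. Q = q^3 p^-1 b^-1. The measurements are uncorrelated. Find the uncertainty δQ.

99200

For a monomial Q ∝ q^3, p^-1, b^-1, fractional errors add in quadrature:
  (3·δq/q)² = (3×0.0620)² = 0.0346;  (-1·δp/p)² = (-1×0.0973)² = 0.00948;  (-1·δb/b)² = (-1×0.00433)² = 1.87e-05
δQ/Q = √(0.0441) = 0.210
Q = 4.72e+05, so δQ = 0.210 × 4.72e+05 = 99200.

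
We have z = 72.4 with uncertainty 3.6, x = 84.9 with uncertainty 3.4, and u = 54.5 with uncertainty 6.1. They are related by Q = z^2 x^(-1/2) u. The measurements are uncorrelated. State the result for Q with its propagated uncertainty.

31000 ± 4680

Q is a product of powers, so relative uncertainties combine in quadrature:
  (2·δz/z)² = (2×0.0497)² = 0.00989;  (−½·δx/x)² = (-0.5×0.0400)² = 0.000401;  (1·δu/u)² = (1×0.112)² = 0.0125
δQ/Q = √(0.0228) = 0.151
Q = 31000, so δQ = 0.151 × 31000 = 4680.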